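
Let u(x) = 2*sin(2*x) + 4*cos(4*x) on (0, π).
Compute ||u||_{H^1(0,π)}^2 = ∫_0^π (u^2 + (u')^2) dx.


||u||_{H^1(0,π)}^2 = 146*π

u'(x) = -16*sin(4*x) + 4*cos(2*x).
Expand u² and (u')² and integrate term by term on (0, π), using: for integers n ≥ 1, ∫_0^π sin²(nx) dx = ∫_0^π cos²(nx) dx = π/2; for n ≠ n', ∫_0^π sin(nx)sin(n'x) dx = ∫_0^π cos(nx)cos(n'x) dx = 0; and by product-to-sum, ∫_0^π sin(nx)cos(n'x) dx = ½∫_0^π [sin((n+n')x) + sin((n−n')x)] dx, which is 0 when n+n' is even and 2n/(n²−n'²) when n+n' is odd (it need not vanish on (0, π)).
  u² squared terms: (2)²·∫sin(2x)² dx = 4·π/2 = 2*π;  (4)²·∫cos(4x)² dx = 16·π/2 = 8*π.
  u² cross terms: 2·(2)·(4)·∫sin(2x)·cos(4x) dx = 16·(0) = 0.
  So ∫_0^π u² dx = 2*π + 8*π + 0 = 10*π.
  (u')² squared terms: (-16)²·∫sin(4x)² dx = 256·π/2 = 128*π;  (4)²·∫cos(2x)² dx = 16·π/2 = 8*π.
  (u')² cross terms: 2·(-16)·(4)·∫sin(4x)·cos(2x) dx = -128·(0) = 0.
  So ∫_0^π (u')² dx = 128*π + 8*π + 0 = 136*π.
||u||_{H^1}^2 = (10*π) + (136*π) = 146*π.


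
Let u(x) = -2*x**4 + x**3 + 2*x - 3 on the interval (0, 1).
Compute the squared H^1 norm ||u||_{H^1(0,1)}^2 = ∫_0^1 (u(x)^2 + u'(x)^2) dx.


||u||_{H^1}^2 = 487/63

The H^1 norm (squared) on an interval (0, L) is
  ||u||_{H^1}^2 = ∫_0^L u(x)^2 dx + ∫_0^L u'(x)^2 dx.
Compute u'(x) = -8*x**3 + 3*x**2 + 2.
Then u(x)^2 = 4*x**8 - 4*x**7 + x**6 - 8*x**5 + 16*x**4 - 6*x**3 + 4*x**2 - 12*x + 9 and u'(x)^2 = 64*x**6 - 48*x**5 + 9*x**4 - 32*x**3 + 12*x**2 + 4.
Integrate each monomial from 0 to 1 using ∫_0^1 c·x^n dx = c·1^(n+1)/(n+1):
  ∫_0^1 u(x)^2 dx = ∫_0^1 (4*x^8 - 4*x^7 + x^6 - 8*x^5 + 16*x^4 - 6*x^3 + 4*x^2 - 12*x + 9) dx. Term by term:
    ∫_0^1 4*x^8 dx = 4/9;  ∫_0^1 -4*x^7 dx = -1/2;  ∫_0^1 x^6 dx = 1/7;
    ∫_0^1 -8*x^5 dx = -4/3;  ∫_0^1 16*x^4 dx = 16/5;  ∫_0^1 -6*x^3 dx = -3/2;
    ∫_0^1 4*x^2 dx = 4/3;  ∫_0^1 -12*x dx = -6;  ∫_0^1 9 dx = 9.
  Sum: 4/9 − 1/2 + 1/7 − 4/3 + 16/5 − 3/2 + 4/3 − 6 + 9 = 1508/315.
  ∫_0^1 u'(x)^2 dx = ∫_0^1 (64*x^6 - 48*x^5 + 9*x^4 - 32*x^3 + 12*x^2 + 4) dx. Term by term:
    ∫_0^1 64*x^6 dx = 64/7;  ∫_0^1 -48*x^5 dx = -8;  ∫_0^1 9*x^4 dx = 9/5;
    ∫_0^1 -32*x^3 dx = -8;  ∫_0^1 12*x^2 dx = 4;  ∫_0^1 4 dx = 4.
  Sum: 64/7 − 8 + 9/5 − 8 + 4 + 4 = 103/35.
Adding: ||u||_{H^1}^2 = 1508/315 + 103/35 = 487/63.


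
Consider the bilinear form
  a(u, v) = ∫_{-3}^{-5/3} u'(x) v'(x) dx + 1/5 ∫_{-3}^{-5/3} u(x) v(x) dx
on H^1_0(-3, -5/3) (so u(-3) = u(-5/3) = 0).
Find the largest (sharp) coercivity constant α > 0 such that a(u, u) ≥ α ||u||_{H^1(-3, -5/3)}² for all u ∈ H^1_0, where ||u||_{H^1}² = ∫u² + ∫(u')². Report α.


α = (16 + 45*π^2)/(5*(16 + 9*π^2))

Coercivity of a(·,·) on H^1_0(-3, -5/3) means a(u, u) ≥ α ||u||_{H^1}² for every u ∈ H^1_0.
The interval has length L = 4/3, and Poincaré/coercivity depend only on L. Here a(u, u) = ∫(u')² + (1/5)·∫u².
Here 0 < c = 1/5 < 1. The condition a(u,u) ≥ α||u||_{H^1}² reads (1−α)∫(u')² ≥ (α−c)∫u². Any admissible α is ≤ 1 (rapidly oscillating u have ∫u²/∫(u')² → 0), and α = 1 would force 0 ≥ (1−c)∫u², impossible since c < 1; so 1−α > 0. By the sharp Poincaré inequality on H^1_0 of an interval of length L, ∫(u')² ≥ (π/L)²∫u² with equality for the first sine mode sin(π(x−x₀)/L) (x₀ the left endpoint), so the inequality holds for all u iff (1−α)(π/L)² ≥ α − c, i.e. α ≤ ((π/L)² + c)/((π/L)² + 1) = (1 + c(L/π)²)/(1 + (L/π)²). With (π/L)² = 9*π^2/16 and c = 1/5, the largest admissible constant is α = ((π/L)² + c)/((π/L)² + 1).
Simplifying, α = (16 + 45*π^2)/(5*(16 + 9*π^2)).


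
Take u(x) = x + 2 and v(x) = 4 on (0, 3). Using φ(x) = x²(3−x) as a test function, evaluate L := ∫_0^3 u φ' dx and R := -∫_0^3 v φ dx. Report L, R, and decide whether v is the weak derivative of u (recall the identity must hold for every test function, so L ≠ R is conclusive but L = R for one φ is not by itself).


LHS = -27/4, RHS = -27. No, v is not the weak derivative of u.

u(x) = x + 2, classical derivative u'(x) = 1.
φ(x) = x²(3−x), so φ'(x) = 3*x*(2 - x).
Note φ(0) = φ(3) = 0, so the boundary term u·φ vanishes.
LHS = ∫_0^3 u(x) φ'(x) dx = ∫_0^3 (-3*x^3 + 12*x) dx. Term by term:
  ∫_0^3 -3*x^3 dx = -243/4;  ∫_0^3 12*x dx = 54.
Sum: -243/4 + 54 = -27/4.
So LHS = -27/4.
∫_0^3 v(x) φ(x) dx = ∫_0^3 (-4*x^3 + 12*x^2) dx. Term by term:
  ∫_0^3 -4*x^3 dx = -81;  ∫_0^3 12*x^2 dx = 108.
Sum: -81 + 108 = 27.
So RHS = -∫_0^3 v(x) φ(x) dx = -27.
LHS − RHS = 81/4 ≠ 0, so the identity fails.
(For a valid weak derivative the identity must hold for EVERY test function, in particular this one. The failure shows v is NOT the weak derivative of u.)
Correct weak derivative would be u'(x) = 1.


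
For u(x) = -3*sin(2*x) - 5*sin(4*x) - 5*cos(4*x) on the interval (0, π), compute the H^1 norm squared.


||u||_{H^1(0,π)}^2 = 895*π/2

u'(x) = 20*sin(4*x) - 6*cos(2*x) - 20*cos(4*x).
Expand u² and (u')² and integrate term by term on (0, π), using: for integers n ≥ 1, ∫_0^π sin²(nx) dx = ∫_0^π cos²(nx) dx = π/2; for n ≠ n', ∫_0^π sin(nx)sin(n'x) dx = ∫_0^π cos(nx)cos(n'x) dx = 0; and by product-to-sum, ∫_0^π sin(nx)cos(n'x) dx = ½∫_0^π [sin((n+n')x) + sin((n−n')x)] dx, which is 0 when n+n' is even and 2n/(n²−n'²) when n+n' is odd (it need not vanish on (0, π)).
  u² squared terms: (-5)²·∫cos(4x)² dx = 25·π/2 = 25*π/2;  (-5)²·∫sin(4x)² dx = 25·π/2 = 25*π/2;  (-3)²·∫sin(2x)² dx = 9·π/2 = 9*π/2.
  u² cross terms: 2·(-5)·(-5)·∫cos(4x)·sin(4x) dx = 50·(0) = 0;  2·(-5)·(-3)·∫cos(4x)·sin(2x) dx = 30·(0) = 0;  2·(-5)·(-3)·∫sin(4x)·sin(2x) dx = 30·(0) = 0.
  So ∫_0^π u² dx = 25*π/2 + 25*π/2 + 9*π/2 + 0 + 0 + 0 = 59*π/2.
  (u')² squared terms: (-20)²·∫cos(4x)² dx = 400·π/2 = 200*π;  (-6)²·∫cos(2x)² dx = 36·π/2 = 18*π;  (20)²·∫sin(4x)² dx = 400·π/2 = 200*π.
  (u')² cross terms: 2·(-20)·(-6)·∫cos(4x)·cos(2x) dx = 240·(0) = 0;  2·(-20)·(20)·∫cos(4x)·sin(4x) dx = -800·(0) = 0;  2·(-6)·(20)·∫cos(2x)·sin(4x) dx = -240·(0) = 0.
  So ∫_0^π (u')² dx = 200*π + 18*π + 200*π + 0 + 0 + 0 = 418*π.
||u||_{H^1}^2 = (59*π/2) + (418*π) = 895*π/2.


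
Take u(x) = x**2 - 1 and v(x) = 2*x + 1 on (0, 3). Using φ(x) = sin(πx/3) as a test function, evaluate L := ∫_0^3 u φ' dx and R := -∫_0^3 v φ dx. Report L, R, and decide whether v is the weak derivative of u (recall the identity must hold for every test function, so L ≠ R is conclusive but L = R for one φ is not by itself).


LHS = -18/π, RHS = -24/π. No, v is not the weak derivative of u.

u(x) = x**2 - 1, classical derivative u'(x) = 2*x.
φ(x) = sin(πx/3), so φ'(x) = π*cos(π*x/3)/3.
Note φ(0) = φ(3) = 0, so the boundary term u·φ vanishes.
LHS = ∫_0^3 u(x) φ'(x) dx = ∫_0^3 (π*x^2*cos(π*x/3)/3 - π*cos(π*x/3)/3) dx. Term by term:
  ∫_0^3 -π*cos(π*x/3)/3 dx = 0;  ∫_0^3 π*x^2*cos(π*x/3)/3 dx = -18/π.
Sum: 0 − 18/π = -18/π.
So LHS = -18/π.
∫_0^3 v(x) φ(x) dx = ∫_0^3 (2*x*sin(π*x/3) + sin(π*x/3)) dx. Term by term:
  ∫_0^3 2*x*sin(π*x/3) dx = 18/π;  ∫_0^3 sin(π*x/3) dx = 6/π.
Sum: 18/π + 6/π = 24/π.
So RHS = -∫_0^3 v(x) φ(x) dx = -24/π.
LHS − RHS = 6/π ≠ 0, so the identity fails.
(For a valid weak derivative the identity must hold for EVERY test function, in particular this one. The failure shows v is NOT the weak derivative of u.)
Correct weak derivative would be u'(x) = 2*x.


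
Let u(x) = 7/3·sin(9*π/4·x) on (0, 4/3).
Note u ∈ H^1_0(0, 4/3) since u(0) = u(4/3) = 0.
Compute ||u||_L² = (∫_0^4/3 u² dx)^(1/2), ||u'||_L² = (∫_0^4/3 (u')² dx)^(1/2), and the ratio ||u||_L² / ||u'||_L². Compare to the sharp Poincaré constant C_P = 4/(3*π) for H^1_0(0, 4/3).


||u||_L² / ||u'||_L² = 4/(9*π) < C_P = 4/(3*π).

u(x) = 7/3·sin(9*π/4·x), so u'(x) = 21*π*cos(9*π*x/4)/4.
Writing u(x) = A·sin(kπx/L) with A = 7/3 and k = 3, use ∫_0^L sin²(kπx/L) dx = L/2 and ∫_0^L cos²(kπx/L) dx = L/2.
u² = 49/9·sin²(9*π/4·x) and (u')² = 441*π^2/16·cos²(9*π/4·x), and each of sin², cos² integrates to L/2 = 2/3 over (0, 4/3).
∫_0^4/3 u² dx = 98/27, so ||u||_L² = 7*sqrt(6)/9.
∫_0^4/3 (u')² dx = 147*π^2/8, so ||u'||_L² = 7*sqrt(6)*π/4.
Ratio ||u||_L² / ||u'||_L² = 4/(9*π).
Sharp Poincaré constant on H^1_0(0, 4/3) is C_P = L/π = 4/(3*π), achieved by sin(3*π/4·x).
This is the k = 3 harmonic; the ratio L/(kπ) is strictly less than C_P = L/π, consistent with the sharp inequality ||u||_L² ≤ C_P ||u'||_L².


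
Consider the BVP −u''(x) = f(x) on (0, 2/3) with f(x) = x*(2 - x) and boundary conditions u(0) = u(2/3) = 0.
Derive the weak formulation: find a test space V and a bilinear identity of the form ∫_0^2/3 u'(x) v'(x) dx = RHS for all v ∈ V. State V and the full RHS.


V = H^1_0(0, 2/3) (so v(0) = v(2/3) = 0); weak form: ∫_0^2/3 u'v' dx = ∫_0^2/3 (x*(2 - x)) v dx for all v ∈ V.

Multiply both sides by a test function v and integrate from 0 to 2/3:
  ∫_0^2/3 −u''(x) v(x) dx = ∫_0^2/3 f(x) v(x) dx.
Integrate the LHS by parts once:
  ∫_0^2/3 −u'' v dx = −[u'(x) v(x)]_0^2/3 + ∫_0^2/3 u'(x) v'(x) dx.
Thus ∫_0^2/3 u'(x) v'(x) dx = ∫_0^2/3 f(x) v(x) dx + [u'(x) v(x)]_0^2/3.
Choose V so that boundary terms are either known or forced to vanish.
u is Dirichlet: u(0) = u(2/3) = 0. Let V = H^1_0(0, 2/3); then v(0) = v(2/3) = 0, and [u' v]_0^2/3 = 0.
Weak formulation: find u (satisfying any essential BC) such that ∫_0^2/3 u'(x) v'(x) dx = ∫_0^2/3 f v dx for all v ∈ V.
Substituting f(x) = x*(2 - x), the right-hand side is ∫_0^2/3 (x*(2 - x)) v dx.


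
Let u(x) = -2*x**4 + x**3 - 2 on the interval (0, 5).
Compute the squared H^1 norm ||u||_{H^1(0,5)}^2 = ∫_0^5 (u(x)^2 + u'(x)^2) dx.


||u||_{H^1}^2 = 161684395/126

The H^1 norm (squared) on an interval (0, L) is
  ||u||_{H^1}^2 = ∫_0^L u(x)^2 dx + ∫_0^L u'(x)^2 dx.
Compute u'(x) = -8*x**3 + 3*x**2.
Then u(x)^2 = 4*x**8 - 4*x**7 + x**6 + 8*x**4 - 4*x**3 + 4 and u'(x)^2 = 64*x**6 - 48*x**5 + 9*x**4.
Integrate each monomial from 0 to 5 using ∫_0^5 c·x^n dx = c·5^(n+1)/(n+1):
  ∫_0^5 u(x)^2 dx = ∫_0^5 (4*x^8 - 4*x^7 + x^6 + 8*x^4 - 4*x^3 + 4) dx. Term by term:
    ∫_0^5 4*x^8 dx = 7812500/9;  ∫_0^5 -4*x^7 dx = -390625/2;  ∫_0^5 x^6 dx = 78125/7;
    ∫_0^5 8*x^4 dx = 5000;  ∫_0^5 -4*x^3 dx = -625;  ∫_0^5 4 dx = 20.
  Sum: 7812500/9 − 390625/2 + 78125/7 + 5000 − 625 + 20 = 86725645/126.
  ∫_0^5 u'(x)^2 dx = ∫_0^5 (64*x^6 - 48*x^5 + 9*x^4) dx. Term by term:
    ∫_0^5 64*x^6 dx = 5000000/7;  ∫_0^5 -48*x^5 dx = -125000;  ∫_0^5 9*x^4 dx = 5625.
  Sum: 5000000/7 − 125000 + 5625 = 4164375/7.
Adding: ||u||_{H^1}^2 = 86725645/126 + 4164375/7 = 161684395/126.


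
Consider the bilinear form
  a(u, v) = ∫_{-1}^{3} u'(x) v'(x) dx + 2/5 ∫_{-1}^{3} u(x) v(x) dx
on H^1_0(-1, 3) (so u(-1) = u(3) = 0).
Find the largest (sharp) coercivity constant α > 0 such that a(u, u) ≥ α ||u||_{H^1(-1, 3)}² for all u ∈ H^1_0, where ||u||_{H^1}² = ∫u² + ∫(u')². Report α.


α = (32/5 + π^2)/(π^2 + 16)

Coercivity of a(·,·) on H^1_0(-1, 3) means a(u, u) ≥ α ||u||_{H^1}² for every u ∈ H^1_0.
The interval has length L = 4, and Poincaré/coercivity depend only on L. Here a(u, u) = ∫(u')² + (2/5)·∫u².
Here 0 < c = 2/5 < 1. The condition a(u,u) ≥ α||u||_{H^1}² reads (1−α)∫(u')² ≥ (α−c)∫u². Any admissible α is ≤ 1 (rapidly oscillating u have ∫u²/∫(u')² → 0), and α = 1 would force 0 ≥ (1−c)∫u², impossible since c < 1; so 1−α > 0. By the sharp Poincaré inequality on H^1_0 of an interval of length L, ∫(u')² ≥ (π/L)²∫u² with equality for the first sine mode sin(π(x−x₀)/L) (x₀ the left endpoint), so the inequality holds for all u iff (1−α)(π/L)² ≥ α − c, i.e. α ≤ ((π/L)² + c)/((π/L)² + 1) = (1 + c(L/π)²)/(1 + (L/π)²). With (π/L)² = π^2/16 and c = 2/5, the largest admissible constant is α = ((π/L)² + c)/((π/L)² + 1).
Simplifying, α = (32/5 + π^2)/(π^2 + 16).


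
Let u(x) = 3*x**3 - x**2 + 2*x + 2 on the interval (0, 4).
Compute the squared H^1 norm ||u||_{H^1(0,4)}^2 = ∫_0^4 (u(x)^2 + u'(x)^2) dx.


||u||_{H^1}^2 = 3707936/105

The H^1 norm (squared) on an interval (0, L) is
  ||u||_{H^1}^2 = ∫_0^L u(x)^2 dx + ∫_0^L u'(x)^2 dx.
Compute u'(x) = 9*x**2 - 2*x + 2.
Then u(x)^2 = 9*x**6 - 6*x**5 + 13*x**4 + 8*x**3 + 8*x + 4 and u'(x)^2 = 81*x**4 - 36*x**3 + 40*x**2 - 8*x + 4.
Integrate each monomial from 0 to 4 using ∫_0^4 c·x^n dx = c·4^(n+1)/(n+1):
  ∫_0^4 u(x)^2 dx = ∫_0^4 (9*x^6 - 6*x^5 + 13*x^4 + 8*x^3 + 8*x + 4) dx. Term by term:
    ∫_0^4 9*x^6 dx = 147456/7;  ∫_0^4 -6*x^5 dx = -4096;  ∫_0^4 13*x^4 dx = 13312/5;
    ∫_0^4 8*x^3 dx = 512;  ∫_0^4 8*x dx = 64;  ∫_0^4 4 dx = 16.
  Sum: 147456/7 − 4096 + 13312/5 + 512 + 64 + 16 = 707824/35.
  ∫_0^4 u'(x)^2 dx = ∫_0^4 (81*x^4 - 36*x^3 + 40*x^2 - 8*x + 4) dx. Term by term:
    ∫_0^4 81*x^4 dx = 82944/5;  ∫_0^4 -36*x^3 dx = -2304;  ∫_0^4 40*x^2 dx = 2560/3;
    ∫_0^4 -8*x dx = -64;  ∫_0^4 4 dx = 16.
  Sum: 82944/5 − 2304 + 2560/3 − 64 + 16 = 226352/15.
Adding: ||u||_{H^1}^2 = 707824/35 + 226352/15 = 3707936/105.


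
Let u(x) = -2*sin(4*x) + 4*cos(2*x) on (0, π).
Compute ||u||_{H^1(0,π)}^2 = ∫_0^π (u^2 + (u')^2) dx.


||u||_{H^1(0,π)}^2 = 74*π

u'(x) = -8*sin(2*x) - 8*cos(4*x).
Expand u² and (u')² and integrate term by term on (0, π), using: for integers n ≥ 1, ∫_0^π sin²(nx) dx = ∫_0^π cos²(nx) dx = π/2; for n ≠ n', ∫_0^π sin(nx)sin(n'x) dx = ∫_0^π cos(nx)cos(n'x) dx = 0; and by product-to-sum, ∫_0^π sin(nx)cos(n'x) dx = ½∫_0^π [sin((n+n')x) + sin((n−n')x)] dx, which is 0 when n+n' is even and 2n/(n²−n'²) when n+n' is odd (it need not vanish on (0, π)).
  u² squared terms: (-2)²·∫sin(4x)² dx = 4·π/2 = 2*π;  (4)²·∫cos(2x)² dx = 16·π/2 = 8*π.
  u² cross terms: 2·(-2)·(4)·∫sin(4x)·cos(2x) dx = -16·(0) = 0.
  So ∫_0^π u² dx = 2*π + 8*π + 0 = 10*π.
  (u')² squared terms: (-8)²·∫cos(4x)² dx = 64·π/2 = 32*π;  (-8)²·∫sin(2x)² dx = 64·π/2 = 32*π.
  (u')² cross terms: 2·(-8)·(-8)·∫cos(4x)·sin(2x) dx = 128·(0) = 0.
  So ∫_0^π (u')² dx = 32*π + 32*π + 0 = 64*π.
||u||_{H^1}^2 = (10*π) + (64*π) = 74*π.


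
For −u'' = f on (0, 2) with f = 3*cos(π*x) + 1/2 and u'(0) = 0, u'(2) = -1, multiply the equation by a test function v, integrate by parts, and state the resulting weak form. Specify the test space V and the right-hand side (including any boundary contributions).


V = H^1(0, 2) (v unrestricted at boundary; u is determined up to an additive constant); weak form: ∫_0^2 u'v' dx = ∫_0^2 (3*cos(π*x) + 1/2) v dx − v(2) for all v ∈ V.

Multiply both sides by a test function v and integrate from 0 to 2:
  ∫_0^2 −u''(x) v(x) dx = ∫_0^2 f(x) v(x) dx.
Integrate the LHS by parts once:
  ∫_0^2 −u'' v dx = −[u'(x) v(x)]_0^2 + ∫_0^2 u'(x) v'(x) dx.
Thus ∫_0^2 u'(x) v'(x) dx = ∫_0^2 f(x) v(x) dx + [u'(x) v(x)]_0^2.
Choose V so that boundary terms are either known or forced to vanish.
u has inhomogeneous Neumann u'(0) = 0, u'(2) = -1. [u' v]_0^2 = (-1)·v(2) − (0)·v(0) = − v(2). Take V = H^1(0, 2); boundary term becomes part of RHS.
Weak formulation: find u (satisfying any essential BC) such that ∫_0^2 u'(x) v'(x) dx = ∫_0^2 f v dx − v(2) for all v ∈ V (Neumann data are natural BCs: they enter the RHS as boundary terms).
Substituting f(x) = 3*cos(π*x) + 1/2, the right-hand side is ∫_0^2 (3*cos(π*x) + 1/2) v dx − v(2).
Compatibility check (pure Neumann): taking v ≡ 1 ∈ V gives 0 = ∫_0^2 f dx + (-1) − (0), i.e. ∫_0^2 f dx must equal u'(0) − u'(2) = 1. Indeed ∫_0^2 (3*cos(π*x) + 1/2) dx = 1, so the data are compatible. The solution is then unique only up to an additive constant (fix it e.g. by requiring ∫_0^2 u dx = 0).


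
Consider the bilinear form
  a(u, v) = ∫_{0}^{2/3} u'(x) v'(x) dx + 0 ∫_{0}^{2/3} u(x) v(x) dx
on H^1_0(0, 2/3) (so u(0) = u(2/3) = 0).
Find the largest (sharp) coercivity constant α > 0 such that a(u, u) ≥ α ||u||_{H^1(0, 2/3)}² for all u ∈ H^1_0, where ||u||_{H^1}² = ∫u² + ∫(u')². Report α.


α = 9*π^2/(4 + 9*π^2)

Coercivity of a(·,·) on H^1_0(0, 2/3) means a(u, u) ≥ α ||u||_{H^1}² for every u ∈ H^1_0.
The interval has length L = 2/3, and Poincaré/coercivity depend only on L. Here a(u, u) = ∫(u')² + (0)·∫u².
Here c = 0, so a(u,u) = ∫(u')² alone. The condition a(u,u) ≥ α||u||_{H^1}² reads (1−α)∫(u')² ≥ (α−c)∫u². Any admissible α is ≤ 1 (rapidly oscillating u have ∫u²/∫(u')² → 0), and α = 1 would force 0 ≥ (1−c)∫u², impossible since c < 1; so 1−α > 0. By the sharp Poincaré inequality on H^1_0 of an interval of length L, ∫(u')² ≥ (π/L)²∫u² with equality for the first sine mode sin(π(x−x₀)/L) (x₀ the left endpoint), so the inequality holds for all u iff (1−α)(π/L)² ≥ α − c, i.e. α ≤ ((π/L)² + c)/((π/L)² + 1) = (1 + c(L/π)²)/(1 + (L/π)²). (Direct route, valid since c ≤ 0: Poincaré gives c∫u² ≥ c(L/π)²∫(u')², so a(u,u) ≥ (1 + c(L/π)²)∫(u')², while ||u||_{H^1}² ≤ (1 + (L/π)²)∫(u')²; dividing yields the same α.) With (π/L)² = 9*π^2/4 and c = 0, the largest admissible constant is α = ((π/L)² + c)/((π/L)² + 1).
Simplifying, α = 9*π^2/(4 + 9*π^2).


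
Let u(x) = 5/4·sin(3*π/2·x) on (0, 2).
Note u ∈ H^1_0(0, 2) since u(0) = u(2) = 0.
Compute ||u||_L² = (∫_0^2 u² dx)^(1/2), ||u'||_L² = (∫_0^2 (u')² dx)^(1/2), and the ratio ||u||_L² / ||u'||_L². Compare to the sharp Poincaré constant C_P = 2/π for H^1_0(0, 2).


||u||_L² / ||u'||_L² = 2/(3*π) < C_P = 2/π.

u(x) = 5/4·sin(3*π/2·x), so u'(x) = 15*π*cos(3*π*x/2)/8.
Writing u(x) = A·sin(kπx/L) with A = 5/4 and k = 3, use ∫_0^L sin²(kπx/L) dx = L/2 and ∫_0^L cos²(kπx/L) dx = L/2.
u² = 25/16·sin²(3*π/2·x) and (u')² = 225*π^2/64·cos²(3*π/2·x), and each of sin², cos² integrates to L/2 = 1 over (0, 2).
∫_0^2 u² dx = 25/16, so ||u||_L² = 5/4.
∫_0^2 (u')² dx = 225*π^2/64, so ||u'||_L² = 15*π/8.
Ratio ||u||_L² / ||u'||_L² = 2/(3*π).
Sharp Poincaré constant on H^1_0(0, 2) is C_P = L/π = 2/π, achieved by sin(π/2·x).
This is the k = 3 harmonic; the ratio L/(kπ) is strictly less than C_P = L/π, consistent with the sharp inequality ||u||_L² ≤ C_P ||u'||_L².


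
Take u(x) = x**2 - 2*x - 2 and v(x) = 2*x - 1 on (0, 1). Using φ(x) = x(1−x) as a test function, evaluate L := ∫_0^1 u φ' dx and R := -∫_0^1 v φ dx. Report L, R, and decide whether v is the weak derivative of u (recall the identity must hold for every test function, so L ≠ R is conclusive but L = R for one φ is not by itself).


LHS = 1/6, RHS = 0. No, v is not the weak derivative of u.

u(x) = x**2 - 2*x - 2, classical derivative u'(x) = 2*x - 2.
φ(x) = x(1−x), so φ'(x) = 1 - 2*x.
Note φ(0) = φ(1) = 0, so the boundary term u·φ vanishes.
LHS = ∫_0^1 u(x) φ'(x) dx = ∫_0^1 (-2*x^3 + 5*x^2 + 2*x - 2) dx. Term by term:
  ∫_0^1 -2*x^3 dx = -1/2;  ∫_0^1 5*x^2 dx = 5/3;  ∫_0^1 2*x dx = 1;
  ∫_0^1 -2 dx = -2.
Sum: -1/2 + 5/3 + 1 − 2 = 1/6.
So LHS = 1/6.
∫_0^1 v(x) φ(x) dx = ∫_0^1 (-2*x^3 + 3*x^2 - x) dx. Term by term:
  ∫_0^1 -2*x^3 dx = -1/2;  ∫_0^1 3*x^2 dx = 1;  ∫_0^1 -x dx = -1/2.
Sum: -1/2 + 1 − 1/2 = 0.
So RHS = -∫_0^1 v(x) φ(x) dx = 0.
LHS − RHS = 1/6 ≠ 0, so the identity fails.
(For a valid weak derivative the identity must hold for EVERY test function, in particular this one. The failure shows v is NOT the weak derivative of u.)
Correct weak derivative would be u'(x) = 2*x - 2.


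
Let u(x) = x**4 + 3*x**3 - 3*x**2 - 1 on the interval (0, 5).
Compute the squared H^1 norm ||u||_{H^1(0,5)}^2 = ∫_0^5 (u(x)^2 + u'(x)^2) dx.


||u||_{H^1}^2 = 219644135/252

The H^1 norm (squared) on an interval (0, L) is
  ||u||_{H^1}^2 = ∫_0^L u(x)^2 dx + ∫_0^L u'(x)^2 dx.
Compute u'(x) = 4*x**3 + 9*x**2 - 6*x.
Then u(x)^2 = x**8 + 6*x**7 + 3*x**6 - 18*x**5 + 7*x**4 - 6*x**3 + 6*x**2 + 1 and u'(x)^2 = 16*x**6 + 72*x**5 + 33*x**4 - 108*x**3 + 36*x**2.
Integrate each monomial from 0 to 5 using ∫_0^5 c·x^n dx = c·5^(n+1)/(n+1):
  ∫_0^5 u(x)^2 dx = ∫_0^5 (x^8 + 6*x^7 + 3*x^6 - 18*x^5 + 7*x^4 - 6*x^3 + 6*x^2 + 1) dx. Term by term:
    ∫_0^5 x^8 dx = 1953125/9;  ∫_0^5 6*x^7 dx = 1171875/4;  ∫_0^5 3*x^6 dx = 234375/7;
    ∫_0^5 -18*x^5 dx = -46875;  ∫_0^5 7*x^4 dx = 4375;  ∫_0^5 -6*x^3 dx = -1875/2;
    ∫_0^5 6*x^2 dx = 250;  ∫_0^5 1 dx = 5.
  Sum: 1953125/9 + 1171875/4 + 234375/7 − 46875 + 4375 − 1875/2 + 250 + 5 = 126071135/252.
  ∫_0^5 u'(x)^2 dx = ∫_0^5 (16*x^6 + 72*x^5 + 33*x^4 - 108*x^3 + 36*x^2) dx. Term by term:
    ∫_0^5 16*x^6 dx = 1250000/7;  ∫_0^5 72*x^5 dx = 187500;  ∫_0^5 33*x^4 dx = 20625;
    ∫_0^5 -108*x^3 dx = -16875;  ∫_0^5 36*x^2 dx = 1500.
  Sum: 1250000/7 + 187500 + 20625 − 16875 + 1500 = 2599250/7.
Adding: ||u||_{H^1}^2 = 126071135/252 + 2599250/7 = 219644135/252.


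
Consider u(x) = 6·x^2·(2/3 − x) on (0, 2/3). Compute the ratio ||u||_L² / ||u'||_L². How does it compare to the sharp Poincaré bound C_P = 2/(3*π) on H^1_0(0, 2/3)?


||u||_L² / ||u'||_L² = sqrt(14)/21 < C_P = 2/(3*π).

u(x) = 6·x^2·(2/3 − x), so u'(x) = 2*x*(4 - 9*x).
u(x) = 6·x^2·(2/3 − x) vanishes at x = 0 and x = 2/3, so u ∈ H^1_0(0, 2/3). Differentiate via the product rule and integrate the resulting polynomials term by term.
  ∫_0^2/3 u² dx = ∫_0^2/3 (36*x^6 - 48*x^5 + 16*x^4) dx. Term by term:
    ∫_0^2/3 36*x^6 dx = 512/1701;  ∫_0^2/3 -48*x^5 dx = -512/729;  ∫_0^2/3 16*x^4 dx = 512/1215.
  Sum: 512/1701 − 512/729 + 512/1215 = 512/25515.
  ∫_0^2/3 (u')² dx = ∫_0^2/3 (324*x^4 - 288*x^3 + 64*x^2) dx. Term by term:
    ∫_0^2/3 324*x^4 dx = 128/15;  ∫_0^2/3 -288*x^3 dx = -128/9;  ∫_0^2/3 64*x^2 dx = 512/81.
  Sum: 128/15 − 128/9 + 512/81 = 256/405.
∫_0^2/3 u² dx = 512/25515, so ||u||_L² = 16*sqrt(70)/945.
∫_0^2/3 (u')² dx = 256/405, so ||u'||_L² = 16*sqrt(5)/45.
Ratio ||u||_L² / ||u'||_L² = sqrt(14)/21.
Sharp Poincaré constant on H^1_0(0, 2/3) is C_P = L/π = 2/(3*π), achieved by sin(3*π/2·x).
A polynomial bump cannot attain the sharp Poincaré constant (only the first sine eigenfunction does), so the ratio is strictly less than C_P, consistent with ||u||_L² ≤ C_P ||u'||_L².


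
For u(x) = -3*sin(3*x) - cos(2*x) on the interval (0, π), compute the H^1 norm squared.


||u||_{H^1(0,π)}^2 = 36 + 95*π/2

u'(x) = 2*sin(2*x) - 9*cos(3*x).
Expand u² and (u')² and integrate term by term on (0, π), using: for integers n ≥ 1, ∫_0^π sin²(nx) dx = ∫_0^π cos²(nx) dx = π/2; for n ≠ n', ∫_0^π sin(nx)sin(n'x) dx = ∫_0^π cos(nx)cos(n'x) dx = 0; and by product-to-sum, ∫_0^π sin(nx)cos(n'x) dx = ½∫_0^π [sin((n+n')x) + sin((n−n')x)] dx, which is 0 when n+n' is even and 2n/(n²−n'²) when n+n' is odd (it need not vanish on (0, π)).
  u² squared terms: (-1)²·∫cos(2x)² dx = 1·π/2 = π/2;  (-3)²·∫sin(3x)² dx = 9·π/2 = 9*π/2.
  u² cross terms: 2·(-1)·(-3)·∫cos(2x)·sin(3x) dx = 6·(6/5) = 36/5.
  So ∫_0^π u² dx = π/2 + 9*π/2 + 36/5 = 36/5 + 5*π.
  (u')² squared terms: (-9)²·∫cos(3x)² dx = 81·π/2 = 81*π/2;  (2)²·∫sin(2x)² dx = 4·π/2 = 2*π.
  (u')² cross terms: 2·(-9)·(2)·∫cos(3x)·sin(2x) dx = -36·(-4/5) = 144/5.
  So ∫_0^π (u')² dx = 81*π/2 + 2*π + 144/5 = 144/5 + 85*π/2.
||u||_{H^1}^2 = (36/5 + 5*π) + (144/5 + 85*π/2) = 36 + 95*π/2.


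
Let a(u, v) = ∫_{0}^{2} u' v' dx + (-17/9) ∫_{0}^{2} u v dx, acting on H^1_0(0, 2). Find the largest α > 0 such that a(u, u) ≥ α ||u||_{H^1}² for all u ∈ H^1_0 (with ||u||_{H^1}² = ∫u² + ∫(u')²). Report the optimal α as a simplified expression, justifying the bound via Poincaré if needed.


α = (-68/9 + π^2)/(4 + π^2)

Coercivity of a(·,·) on H^1_0(0, 2) means a(u, u) ≥ α ||u||_{H^1}² for every u ∈ H^1_0.
The interval has length L = 2, and Poincaré/coercivity depend only on L. Here a(u, u) = ∫(u')² + (-17/9)·∫u².
Here c = -17/9 < 0 with |c| < (π/L)² = π^2/4, so coercivity still holds. The condition a(u,u) ≥ α||u||_{H^1}² reads (1−α)∫(u')² ≥ (α−c)∫u². Any admissible α is ≤ 1 (rapidly oscillating u have ∫u²/∫(u')² → 0), and α = 1 would force 0 ≥ (1−c)∫u², impossible since c < 1; so 1−α > 0. By the sharp Poincaré inequality on H^1_0 of an interval of length L, ∫(u')² ≥ (π/L)²∫u² with equality for the first sine mode sin(π(x−x₀)/L) (x₀ the left endpoint), so the inequality holds for all u iff (1−α)(π/L)² ≥ α − c, i.e. α ≤ ((π/L)² + c)/((π/L)² + 1) = (1 + c(L/π)²)/(1 + (L/π)²). (Direct route, valid since c ≤ 0: Poincaré gives c∫u² ≥ c(L/π)²∫(u')², so a(u,u) ≥ (1 + c(L/π)²)∫(u')², while ||u||_{H^1}² ≤ (1 + (L/π)²)∫(u')²; dividing yields the same α.) With (π/L)² = π^2/4 and c = -17/9, the largest admissible constant is α = ((π/L)² + c)/((π/L)² + 1).
Simplifying, α = (-68/9 + π^2)/(4 + π^2).


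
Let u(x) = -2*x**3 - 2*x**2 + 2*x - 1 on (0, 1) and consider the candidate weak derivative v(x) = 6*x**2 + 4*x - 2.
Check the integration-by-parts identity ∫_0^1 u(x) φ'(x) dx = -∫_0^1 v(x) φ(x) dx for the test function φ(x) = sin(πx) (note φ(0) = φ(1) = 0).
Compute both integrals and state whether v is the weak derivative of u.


LHS = -24/π^3 + 6/π, RHS = -6/π + 24/π^3. No, v is not the weak derivative of u.

u(x) = -2*x**3 - 2*x**2 + 2*x - 1, classical derivative u'(x) = -6*x**2 - 4*x + 2.
φ(x) = sin(πx), so φ'(x) = π*cos(π*x).
Note φ(0) = φ(1) = 0, so the boundary term u·φ vanishes.
LHS = ∫_0^1 u(x) φ'(x) dx = ∫_0^1 (-2*π*x^3*cos(π*x) - 2*π*x^2*cos(π*x) + 2*π*x*cos(π*x) - π*cos(π*x)) dx. Term by term:
  ∫_0^1 -π*cos(π*x) dx = 0;  ∫_0^1 -2*π*x^2*cos(π*x) dx = 4/π;  ∫_0^1 -2*π*x^3*cos(π*x) dx = -24/π^3 + 6/π;
  ∫_0^1 2*π*x*cos(π*x) dx = -4/π.
Sum: 0 + 4/π + -24/π^3 + 6/π − 4/π = -24/π^3 + 6/π.
So LHS = -24/π^3 + 6/π.
∫_0^1 v(x) φ(x) dx = ∫_0^1 (6*x^2*sin(π*x) + 4*x*sin(π*x) - 2*sin(π*x)) dx. Term by term:
  ∫_0^1 -2*sin(π*x) dx = -4/π;  ∫_0^1 4*x*sin(π*x) dx = 4/π;  ∫_0^1 6*x^2*sin(π*x) dx = -24/π^3 + 6/π.
Sum: -4/π + 4/π + -24/π^3 + 6/π = -24/π^3 + 6/π.
So RHS = -∫_0^1 v(x) φ(x) dx = -6/π + 24/π^3.
LHS − RHS = -48/π^3 + 12/π ≠ 0, so the identity fails.
(For a valid weak derivative the identity must hold for EVERY test function, in particular this one. The failure shows v is NOT the weak derivative of u.)
Correct weak derivative would be u'(x) = -6*x**2 - 4*x + 2.


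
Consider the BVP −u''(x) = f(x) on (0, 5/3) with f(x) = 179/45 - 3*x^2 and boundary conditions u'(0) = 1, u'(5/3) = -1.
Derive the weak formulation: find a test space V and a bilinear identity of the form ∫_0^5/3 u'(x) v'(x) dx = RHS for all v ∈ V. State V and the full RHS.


V = H^1(0, 5/3) (v unrestricted at boundary; u is determined up to an additive constant); weak form: ∫_0^5/3 u'v' dx = ∫_0^5/3 (179/45 - 3*x^2) v dx − v(5/3) − v(0) for all v ∈ V.

Multiply both sides by a test function v and integrate from 0 to 5/3:
  ∫_0^5/3 −u''(x) v(x) dx = ∫_0^5/3 f(x) v(x) dx.
Integrate the LHS by parts once:
  ∫_0^5/3 −u'' v dx = −[u'(x) v(x)]_0^5/3 + ∫_0^5/3 u'(x) v'(x) dx.
Thus ∫_0^5/3 u'(x) v'(x) dx = ∫_0^5/3 f(x) v(x) dx + [u'(x) v(x)]_0^5/3.
Choose V so that boundary terms are either known or forced to vanish.
u has inhomogeneous Neumann u'(0) = 1, u'(5/3) = -1. [u' v]_0^5/3 = (-1)·v(5/3) − (1)·v(0) = − v(5/3) − v(0). Take V = H^1(0, 5/3); boundary term becomes part of RHS.
Weak formulation: find u (satisfying any essential BC) such that ∫_0^5/3 u'(x) v'(x) dx = ∫_0^5/3 f v dx − v(5/3) − v(0) for all v ∈ V (Neumann data are natural BCs: they enter the RHS as boundary terms).
Substituting f(x) = 179/45 - 3*x^2, the right-hand side is ∫_0^5/3 (179/45 - 3*x^2) v dx − v(5/3) − v(0).
Compatibility check (pure Neumann): taking v ≡ 1 ∈ V gives 0 = ∫_0^5/3 f dx + (-1) − (1), i.e. ∫_0^5/3 f dx must equal u'(0) − u'(5/3) = 2. Indeed ∫_0^5/3 (179/45 - 3*x^2) dx = 2, so the data are compatible. The solution is then unique only up to an additive constant (fix it e.g. by requiring ∫_0^5/3 u dx = 0).


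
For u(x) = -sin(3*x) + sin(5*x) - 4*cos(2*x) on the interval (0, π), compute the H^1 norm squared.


||u||_{H^1(0,π)}^2 = 608/21 + 58*π

u'(x) = 8*sin(2*x) - 3*cos(3*x) + 5*cos(5*x).
Expand u² and (u')² and integrate term by term on (0, π), using: for integers n ≥ 1, ∫_0^π sin²(nx) dx = ∫_0^π cos²(nx) dx = π/2; for n ≠ n', ∫_0^π sin(nx)sin(n'x) dx = ∫_0^π cos(nx)cos(n'x) dx = 0; and by product-to-sum, ∫_0^π sin(nx)cos(n'x) dx = ½∫_0^π [sin((n+n')x) + sin((n−n')x)] dx, which is 0 when n+n' is even and 2n/(n²−n'²) when n+n' is odd (it need not vanish on (0, π)).
  u² squared terms: (-1)²·∫sin(3x)² dx = 1·π/2 = π/2;  (-4)²·∫cos(2x)² dx = 16·π/2 = 8*π;  (1)²·∫sin(5x)² dx = 1·π/2 = π/2.
  u² cross terms: 2·(-1)·(-4)·∫sin(3x)·cos(2x) dx = 8·(6/5) = 48/5;  2·(-1)·(1)·∫sin(3x)·sin(5x) dx = -2·(0) = 0;  2·(-4)·(1)·∫cos(2x)·sin(5x) dx = -8·(10/21) = -80/21.
  So ∫_0^π u² dx = π/2 + 8*π + π/2 + 48/5 + 0 − 80/21 = 608/105 + 9*π.
  (u')² squared terms: (-3)²·∫cos(3x)² dx = 9·π/2 = 9*π/2;  (5)²·∫cos(5x)² dx = 25·π/2 = 25*π/2;  (8)²·∫sin(2x)² dx = 64·π/2 = 32*π.
  (u')² cross terms: 2·(-3)·(5)·∫cos(3x)·cos(5x) dx = -30·(0) = 0;  2·(-3)·(8)·∫cos(3x)·sin(2x) dx = -48·(-4/5) = 192/5;  2·(5)·(8)·∫cos(5x)·sin(2x) dx = 80·(-4/21) = -320/21.
  So ∫_0^π (u')² dx = 9*π/2 + 25*π/2 + 32*π + 0 + 192/5 − 320/21 = 2432/105 + 49*π.
||u||_{H^1}^2 = (608/105 + 9*π) + (2432/105 + 49*π) = 608/21 + 58*π.


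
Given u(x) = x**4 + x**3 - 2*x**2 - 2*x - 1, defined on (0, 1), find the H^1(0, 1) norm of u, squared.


||u||_{H^1}^2 = 2617/252

The H^1 norm (squared) on an interval (0, L) is
  ||u||_{H^1}^2 = ∫_0^L u(x)^2 dx + ∫_0^L u'(x)^2 dx.
Compute u'(x) = 4*x**3 + 3*x**2 - 4*x - 2.
Then u(x)^2 = x**8 + 2*x**7 - 3*x**6 - 8*x**5 - 2*x**4 + 6*x**3 + 8*x**2 + 4*x + 1 and u'(x)^2 = 16*x**6 + 24*x**5 - 23*x**4 - 40*x**3 + 4*x**2 + 16*x + 4.
Integrate each monomial from 0 to 1 using ∫_0^1 c·x^n dx = c·1^(n+1)/(n+1):
  ∫_0^1 u(x)^2 dx = ∫_0^1 (x^8 + 2*x^7 - 3*x^6 - 8*x^5 - 2*x^4 + 6*x^3 + 8*x^2 + 4*x + 1) dx. Term by term:
    ∫_0^1 x^8 dx = 1/9;  ∫_0^1 2*x^7 dx = 1/4;  ∫_0^1 -3*x^6 dx = -3/7;
    ∫_0^1 -8*x^5 dx = -4/3;  ∫_0^1 -2*x^4 dx = -2/5;  ∫_0^1 6*x^3 dx = 3/2;
    ∫_0^1 8*x^2 dx = 8/3;  ∫_0^1 4*x dx = 2;  ∫_0^1 1 dx = 1.
  Sum: 1/9 + 1/4 − 3/7 − 4/3 − 2/5 + 3/2 + 8/3 + 2 + 1 = 6761/1260.
  ∫_0^1 u'(x)^2 dx = ∫_0^1 (16*x^6 + 24*x^5 - 23*x^4 - 40*x^3 + 4*x^2 + 16*x + 4) dx. Term by term:
    ∫_0^1 16*x^6 dx = 16/7;  ∫_0^1 24*x^5 dx = 4;  ∫_0^1 -23*x^4 dx = -23/5;
    ∫_0^1 -40*x^3 dx = -10;  ∫_0^1 4*x^2 dx = 4/3;  ∫_0^1 16*x dx = 8;
    ∫_0^1 4 dx = 4.
  Sum: 16/7 + 4 − 23/5 − 10 + 4/3 + 8 + 4 = 527/105.
Adding: ||u||_{H^1}^2 = 6761/1260 + 527/105 = 2617/252.


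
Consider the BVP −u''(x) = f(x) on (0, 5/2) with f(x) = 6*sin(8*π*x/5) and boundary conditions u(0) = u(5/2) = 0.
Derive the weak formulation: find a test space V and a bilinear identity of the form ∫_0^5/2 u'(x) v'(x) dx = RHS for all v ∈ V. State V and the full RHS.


V = H^1_0(0, 5/2) (so v(0) = v(5/2) = 0); weak form: ∫_0^5/2 u'v' dx = ∫_0^5/2 (6*sin(8*π*x/5)) v dx for all v ∈ V.

Multiply both sides by a test function v and integrate from 0 to 5/2:
  ∫_0^5/2 −u''(x) v(x) dx = ∫_0^5/2 f(x) v(x) dx.
Integrate the LHS by parts once:
  ∫_0^5/2 −u'' v dx = −[u'(x) v(x)]_0^5/2 + ∫_0^5/2 u'(x) v'(x) dx.
Thus ∫_0^5/2 u'(x) v'(x) dx = ∫_0^5/2 f(x) v(x) dx + [u'(x) v(x)]_0^5/2.
Choose V so that boundary terms are either known or forced to vanish.
u is Dirichlet: u(0) = u(5/2) = 0. Let V = H^1_0(0, 5/2); then v(0) = v(5/2) = 0, and [u' v]_0^5/2 = 0.
Weak formulation: find u (satisfying any essential BC) such that ∫_0^5/2 u'(x) v'(x) dx = ∫_0^5/2 f v dx for all v ∈ V.
Substituting f(x) = 6*sin(8*π*x/5), the right-hand side is ∫_0^5/2 (6*sin(8*π*x/5)) v dx.


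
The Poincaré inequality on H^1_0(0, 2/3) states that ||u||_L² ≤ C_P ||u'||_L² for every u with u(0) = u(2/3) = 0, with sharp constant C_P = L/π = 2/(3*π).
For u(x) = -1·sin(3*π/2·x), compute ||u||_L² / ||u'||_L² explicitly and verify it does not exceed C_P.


||u||_L² / ||u'||_L² = 2/(3*π) = C_P.

u(x) = -1·sin(3*π/2·x), so u'(x) = -3*π*cos(3*π*x/2)/2.
Writing u(x) = A·sin(kπx/L) with A = -1 and k = 1, use ∫_0^L sin²(kπx/L) dx = L/2 and ∫_0^L cos²(kπx/L) dx = L/2.
u² = 1·sin²(3*π/2·x) and (u')² = 9*π^2/4·cos²(3*π/2·x), and each of sin², cos² integrates to L/2 = 1/3 over (0, 2/3).
∫_0^2/3 u² dx = 1/3, so ||u||_L² = sqrt(3)/3.
∫_0^2/3 (u')² dx = 3*π^2/4, so ||u'||_L² = sqrt(3)*π/2.
Ratio ||u||_L² / ||u'||_L² = 2/(3*π).
Sharp Poincaré constant on H^1_0(0, 2/3) is C_P = L/π = 2/(3*π), achieved by sin(3*π/2·x).
This is the k = 1 eigenfunction (up to amplitude), so the ratio equals the sharp Poincaré constant exactly.


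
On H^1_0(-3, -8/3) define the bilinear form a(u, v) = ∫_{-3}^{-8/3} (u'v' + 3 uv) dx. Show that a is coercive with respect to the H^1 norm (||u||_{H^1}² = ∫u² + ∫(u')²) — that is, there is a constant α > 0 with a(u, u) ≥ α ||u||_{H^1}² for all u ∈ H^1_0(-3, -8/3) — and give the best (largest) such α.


α = 1

Coercivity of a(·,·) on H^1_0(-3, -8/3) means a(u, u) ≥ α ||u||_{H^1}² for every u ∈ H^1_0.
The interval has length L = 1/3, and Poincaré/coercivity depend only on L. Here a(u, u) = ∫(u')² + (3)·∫u².
Here c = 3 ≥ 1, so a(u,u) = ∫(u')² + c∫u² ≥ ∫(u')² + ∫u² = ||u||_{H^1}², i.e. α = 1 works. No larger α is possible: a(u,u) ≥ α||u||_{H^1}² means (1−α)∫(u')² ≥ (α−c)∫u², and for the modes u_n = sin(nπ(x−x₀)/L) (x₀ the left endpoint) one has ∫u_n²/∫(u_n')² = (L/(nπ))² → 0, so a(u_n,u_n)/||u_n||_{H^1}² → 1. Hence the optimal constant is α = 1.
Therefore α = 1.


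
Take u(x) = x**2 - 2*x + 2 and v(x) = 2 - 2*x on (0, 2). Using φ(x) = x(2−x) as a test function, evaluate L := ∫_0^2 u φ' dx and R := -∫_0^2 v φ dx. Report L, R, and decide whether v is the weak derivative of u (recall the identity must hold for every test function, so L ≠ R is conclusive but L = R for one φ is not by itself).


LHS = 0, RHS = 0. No, v is not the weak derivative of u.

u(x) = x**2 - 2*x + 2, classical derivative u'(x) = 2*x - 2.
φ(x) = x(2−x), so φ'(x) = 2 - 2*x.
Note φ(0) = φ(2) = 0, so the boundary term u·φ vanishes.
LHS = ∫_0^2 u(x) φ'(x) dx = ∫_0^2 (-2*x^3 + 6*x^2 - 8*x + 4) dx. Term by term:
  ∫_0^2 -2*x^3 dx = -8;  ∫_0^2 6*x^2 dx = 16;  ∫_0^2 -8*x dx = -16;
  ∫_0^2 4 dx = 8.
Sum: -8 + 16 − 16 + 8 = 0.
So LHS = 0.
∫_0^2 v(x) φ(x) dx = ∫_0^2 (2*x^3 - 6*x^2 + 4*x) dx. Term by term:
  ∫_0^2 2*x^3 dx = 8;  ∫_0^2 -6*x^2 dx = -16;  ∫_0^2 4*x dx = 8.
Sum: 8 − 16 + 8 = 0.
So RHS = -∫_0^2 v(x) φ(x) dx = 0.
LHS = RHS, so the identity holds for this particular φ. But this is necessary, not sufficient: a weak derivative must satisfy the identity for EVERY test function in C_c^∞(0, 2).
Here u is smooth, so its weak derivative equals its classical derivative u'(x) = 2*x - 2. Since v(x) = 2 - 2*x ≠ u'(x), v is NOT the weak derivative of u — the agreement for this single φ is a coincidence (the difference v − u' happens to be L²-orthogonal to this φ).


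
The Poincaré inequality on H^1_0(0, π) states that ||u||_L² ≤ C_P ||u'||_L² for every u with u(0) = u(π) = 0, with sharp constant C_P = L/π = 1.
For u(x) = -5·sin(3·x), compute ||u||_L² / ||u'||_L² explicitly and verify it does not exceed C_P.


||u||_L² / ||u'||_L² = 1/3 < C_P = 1.

u(x) = -5·sin(3·x), so u'(x) = -15*cos(3*x).
Writing u(x) = A·sin(kπx/L) with A = -5 and k = 3, use ∫_0^L sin²(kπx/L) dx = L/2 and ∫_0^L cos²(kπx/L) dx = L/2.
u² = 25·sin²(3·x) and (u')² = 225·cos²(3·x), and each of sin², cos² integrates to L/2 = π/2 over (0, π).
∫_0^π u² dx = 25*π/2, so ||u||_L² = 5*sqrt(2)*sqrt(π)/2.
∫_0^π (u')² dx = 225*π/2, so ||u'||_L² = 15*sqrt(2)*sqrt(π)/2.
Ratio ||u||_L² / ||u'||_L² = 1/3.
Sharp Poincaré constant on H^1_0(0, π) is C_P = L/π = 1, achieved by sin(x).
This is the k = 3 harmonic; the ratio L/(kπ) is strictly less than C_P = L/π, consistent with the sharp inequality ||u||_L² ≤ C_P ||u'||_L².


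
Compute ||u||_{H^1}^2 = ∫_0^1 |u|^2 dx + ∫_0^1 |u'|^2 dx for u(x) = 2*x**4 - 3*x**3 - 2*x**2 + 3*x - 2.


||u||_{H^1}^2 = 659/126

The H^1 norm (squared) on an interval (0, L) is
  ||u||_{H^1}^2 = ∫_0^L u(x)^2 dx + ∫_0^L u'(x)^2 dx.
Compute u'(x) = 8*x**3 - 9*x**2 - 4*x + 3.
Then u(x)^2 = 4*x**8 - 12*x**7 + x**6 + 24*x**5 - 22*x**4 + 17*x**2 - 12*x + 4 and u'(x)^2 = 64*x**6 - 144*x**5 + 17*x**4 + 120*x**3 - 38*x**2 - 24*x + 9.
Integrate each monomial from 0 to 1 using ∫_0^1 c·x^n dx = c·1^(n+1)/(n+1):
  ∫_0^1 u(x)^2 dx = ∫_0^1 (4*x^8 - 12*x^7 + x^6 + 24*x^5 - 22*x^4 + 17*x^2 - 12*x + 4) dx. Term by term:
    ∫_0^1 4*x^8 dx = 4/9;  ∫_0^1 -12*x^7 dx = -3/2;  ∫_0^1 x^6 dx = 1/7;
    ∫_0^1 24*x^5 dx = 4;  ∫_0^1 -22*x^4 dx = -22/5;  ∫_0^1 17*x^2 dx = 17/3;
    ∫_0^1 -12*x dx = -6;  ∫_0^1 4 dx = 4.
  Sum: 4/9 − 3/2 + 1/7 + 4 − 22/5 + 17/3 − 6 + 4 = 1483/630.
  ∫_0^1 u'(x)^2 dx = ∫_0^1 (64*x^6 - 144*x^5 + 17*x^4 + 120*x^3 - 38*x^2 - 24*x + 9) dx. Term by term:
    ∫_0^1 64*x^6 dx = 64/7;  ∫_0^1 -144*x^5 dx = -24;  ∫_0^1 17*x^4 dx = 17/5;
    ∫_0^1 120*x^3 dx = 30;  ∫_0^1 -38*x^2 dx = -38/3;  ∫_0^1 -24*x dx = -12;
    ∫_0^1 9 dx = 9.
  Sum: 64/7 − 24 + 17/5 + 30 − 38/3 − 12 + 9 = 302/105.
Adding: ||u||_{H^1}^2 = 1483/630 + 302/105 = 659/126.


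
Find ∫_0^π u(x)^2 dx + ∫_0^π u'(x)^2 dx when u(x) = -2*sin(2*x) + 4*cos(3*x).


||u||_{H^1(0,π)}^2 = 128 + 90*π

u'(x) = -12*sin(3*x) - 4*cos(2*x).
Expand u² and (u')² and integrate term by term on (0, π), using: for integers n ≥ 1, ∫_0^π sin²(nx) dx = ∫_0^π cos²(nx) dx = π/2; for n ≠ n', ∫_0^π sin(nx)sin(n'x) dx = ∫_0^π cos(nx)cos(n'x) dx = 0; and by product-to-sum, ∫_0^π sin(nx)cos(n'x) dx = ½∫_0^π [sin((n+n')x) + sin((n−n')x)] dx, which is 0 when n+n' is even and 2n/(n²−n'²) when n+n' is odd (it need not vanish on (0, π)).
  u² squared terms: (-2)²·∫sin(2x)² dx = 4·π/2 = 2*π;  (4)²·∫cos(3x)² dx = 16·π/2 = 8*π.
  u² cross terms: 2·(-2)·(4)·∫sin(2x)·cos(3x) dx = -16·(-4/5) = 64/5.
  So ∫_0^π u² dx = 2*π + 8*π + 64/5 = 64/5 + 10*π.
  (u')² squared terms: (-12)²·∫sin(3x)² dx = 144·π/2 = 72*π;  (-4)²·∫cos(2x)² dx = 16·π/2 = 8*π.
  (u')² cross terms: 2·(-12)·(-4)·∫sin(3x)·cos(2x) dx = 96·(6/5) = 576/5.
  So ∫_0^π (u')² dx = 72*π + 8*π + 576/5 = 576/5 + 80*π.
||u||_{H^1}^2 = (64/5 + 10*π) + (576/5 + 80*π) = 128 + 90*π.


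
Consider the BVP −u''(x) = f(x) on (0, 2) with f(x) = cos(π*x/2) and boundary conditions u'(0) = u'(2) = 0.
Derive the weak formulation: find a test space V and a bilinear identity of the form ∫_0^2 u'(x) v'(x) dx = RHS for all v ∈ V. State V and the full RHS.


V = H^1(0, 2) (no boundary constraint on v; u is determined up to an additive constant); weak form: ∫_0^2 u'v' dx = ∫_0^2 (cos(π*x/2)) v dx for all v ∈ V.

Multiply both sides by a test function v and integrate from 0 to 2:
  ∫_0^2 −u''(x) v(x) dx = ∫_0^2 f(x) v(x) dx.
Integrate the LHS by parts once:
  ∫_0^2 −u'' v dx = −[u'(x) v(x)]_0^2 + ∫_0^2 u'(x) v'(x) dx.
Thus ∫_0^2 u'(x) v'(x) dx = ∫_0^2 f(x) v(x) dx + [u'(x) v(x)]_0^2.
Choose V so that boundary terms are either known or forced to vanish.
u has homogeneous Neumann: u'(0) = u'(2) = 0. So [u' v]_0^2 = 0·v(2) − 0·v(0) = 0 for any v; take V = H^1(0, 2).
Weak formulation: find u (satisfying any essential BC) such that ∫_0^2 u'(x) v'(x) dx = ∫_0^2 f v dx for all v ∈ V (homogeneous Neumann, so boundary terms vanish).
Substituting f(x) = cos(π*x/2), the right-hand side is ∫_0^2 (cos(π*x/2)) v dx.
Compatibility check (pure Neumann): taking v ≡ 1 ∈ V gives 0 = ∫_0^2 f dx + (0) − (0), i.e. ∫_0^2 f dx must equal u'(0) − u'(2) = 0. Indeed ∫_0^2 (cos(π*x/2)) dx = 0, so the data are compatible. The solution is then unique only up to an additive constant (fix it e.g. by requiring ∫_0^2 u dx = 0).
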